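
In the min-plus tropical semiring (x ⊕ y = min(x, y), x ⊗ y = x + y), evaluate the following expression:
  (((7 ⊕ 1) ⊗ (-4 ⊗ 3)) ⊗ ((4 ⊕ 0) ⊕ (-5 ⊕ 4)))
(((7 ⊕ 1) ⊗ (-4 ⊗ 3)) ⊗ ((4 ⊕ 0) ⊕ (-5 ⊕ 4))) = -5

Expand innermost to outermost. Recall ⊕ takes the minimum of its arguments and ⊗ takes their sum. Working out the expression (((7 ⊕ 1) ⊗ (-4 ⊗ 3)) ⊗ ((4 ⊕ 0) ⊕ (-5 ⊕ 4))) gives -5.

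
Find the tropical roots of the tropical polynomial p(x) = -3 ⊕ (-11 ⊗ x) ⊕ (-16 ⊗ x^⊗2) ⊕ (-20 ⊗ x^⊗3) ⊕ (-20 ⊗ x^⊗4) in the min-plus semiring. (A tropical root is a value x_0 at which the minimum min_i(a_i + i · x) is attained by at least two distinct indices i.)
Roots: {0, 4, 5, 8}

Each tropical root is a break point of the lower envelope of the lines y = a_i + i · x (there are 5 lines, with slopes 0, 1, ..., 4). Only the lines that attain the minimum somewhere contribute to roots; other lines are dominated. Here the surviving (envelope) indices are i = 4, i = 3, i = 2, i = 1, i = 0.
Intersections between consecutive envelope lines give the roots: for adjacent envelope indices i < j the intersection is x = (a_i − a_j) / (j − i). Reading off the sorted break points: {0, 4, 5, 8}.
Verification: at each break x_0, at least two indices attain the minimum of min_i(a_i + i · x_0).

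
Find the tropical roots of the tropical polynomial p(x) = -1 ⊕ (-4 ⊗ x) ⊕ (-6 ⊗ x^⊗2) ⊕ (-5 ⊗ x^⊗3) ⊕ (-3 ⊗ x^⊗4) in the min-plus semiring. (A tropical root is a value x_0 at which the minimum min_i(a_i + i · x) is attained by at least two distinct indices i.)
Roots: {-2, -1, 2, 3}

Each tropical root is a break point of the lower envelope of the lines y = a_i + i · x (there are 5 lines, with slopes 0, 1, ..., 4). Only the lines that attain the minimum somewhere contribute to roots; other lines are dominated. Here the surviving (envelope) indices are i = 4, i = 3, i = 2, i = 1, i = 0.
Intersections between consecutive envelope lines give the roots: for adjacent envelope indices i < j the intersection is x = (a_i − a_j) / (j − i). Reading off the sorted break points: {-2, -1, 2, 3}.
Verification: at each break x_0, at least two indices attain the minimum of min_i(a_i + i · x_0).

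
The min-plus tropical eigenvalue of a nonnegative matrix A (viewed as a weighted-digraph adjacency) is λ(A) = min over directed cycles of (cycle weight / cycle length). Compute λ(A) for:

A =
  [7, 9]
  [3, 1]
λ(A) = 1

Enumerate directed cycles and compute their means (weight / length). Sample:
  cycle 0 → 0: weight = 7, length = 1, mean = 7/1 ≈ 7.000
  cycle 1 → 1: weight = 1, length = 1, mean = 1/1 ≈ 1.000
  cycle 0 → 1 → 0: weight = 12, length = 2, mean = 12/2 ≈ 6.000
  cycle 1 → 0 → 1: weight = 12, length = 2, mean = 12/2 ≈ 6.000
Minimum mean = 1.000, attained e.g. along the cycle 1 → 1 with weight 1 and length 1. So λ(A) = 1/1 = 1.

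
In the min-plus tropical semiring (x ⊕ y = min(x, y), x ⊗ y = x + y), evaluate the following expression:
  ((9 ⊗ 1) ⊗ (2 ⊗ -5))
((9 ⊗ 1) ⊗ (2 ⊗ -5)) = 7

Expand innermost to outermost. Recall ⊕ takes the minimum of its arguments and ⊗ takes their sum. Working out the expression ((9 ⊗ 1) ⊗ (2 ⊗ -5)) gives 7.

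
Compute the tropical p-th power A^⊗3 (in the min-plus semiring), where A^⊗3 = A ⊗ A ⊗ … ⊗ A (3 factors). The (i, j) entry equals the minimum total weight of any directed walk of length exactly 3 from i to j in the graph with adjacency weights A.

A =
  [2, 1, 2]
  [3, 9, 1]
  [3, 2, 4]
A^⊗3 =
  [5, 4, 4]
  [6, 5, 4]
  [6, 5, 5]

Each entry (A^⊗3)_ij equals the minimum over all length-3 walks i = v_0 → v_1 → … → v_3 = j of Σ_t A[v_t][v_{t+1}]. For example, for (i, j) = (0, 2) we minimise over 9 possible intermediate vertex sequences; the minimum is 4, attained along the walk 0 → 0 → 1 → 2.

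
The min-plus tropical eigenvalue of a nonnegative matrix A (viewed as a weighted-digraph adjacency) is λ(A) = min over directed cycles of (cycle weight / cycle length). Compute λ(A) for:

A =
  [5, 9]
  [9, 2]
λ(A) = 2

Enumerate directed cycles and compute their means (weight / length). Sample:
  cycle 0 → 0: weight = 5, length = 1, mean = 5/1 ≈ 5.000
  cycle 1 → 1: weight = 2, length = 1, mean = 2/1 ≈ 2.000
  cycle 0 → 1 → 0: weight = 18, length = 2, mean = 18/2 ≈ 9.000
  cycle 1 → 0 → 1: weight = 18, length = 2, mean = 18/2 ≈ 9.000
Minimum mean = 2.000, attained e.g. along the cycle 1 → 1 with weight 2 and length 1. So λ(A) = 2/1 = 2.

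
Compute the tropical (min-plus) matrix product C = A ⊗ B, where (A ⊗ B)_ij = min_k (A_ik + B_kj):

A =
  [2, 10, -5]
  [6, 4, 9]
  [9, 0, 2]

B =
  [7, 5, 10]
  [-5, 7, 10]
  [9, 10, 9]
A ⊗ B =
  [4, 5, 4]
  [-1, 11, 14]
  [-5, 7, 10]

Apply the min-plus product entry-by-entry:
  C[0][0] = min over k of (A[0][0] + B[0][0] = 2 + 7 = 9, A[0][1] + B[1][0] = 10 + -5 = 5, A[0][2] + B[2][0] = -5 + 9 = 4) = 4 (attained at k = 2)
  C[0][1] = min over k of (A[0][0] + B[0][1] = 2 + 5 = 7, A[0][1] + B[1][1] = 10 + 7 = 17, A[0][2] + B[2][1] = -5 + 10 = 5) = 5 (attained at k = 2)
  C[0][2] = min over k of (A[0][0] + B[0][2] = 2 + 10 = 12, A[0][1] + B[1][2] = 10 + 10 = 20, A[0][2] + B[2][2] = -5 + 9 = 4) = 4 (attained at k = 2)
  C[1][0] = min over k of (A[1][0] + B[0][0] = 6 + 7 = 13, A[1][1] + B[1][0] = 4 + -5 = -1, A[1][2] + B[2][0] = 9 + 9 = 18) = -1 (attained at k = 1)
  C[1][1] = min over k of (A[1][0] + B[0][1] = 6 + 5 = 11, A[1][1] + B[1][1] = 4 + 7 = 11, A[1][2] + B[2][1] = 9 + 10 = 19) = 11 (attained at k = 0)
  C[1][2] = min over k of (A[1][0] + B[0][2] = 6 + 10 = 16, A[1][1] + B[1][2] = 4 + 10 = 14, A[1][2] + B[2][2] = 9 + 9 = 18) = 14 (attained at k = 1)
  C[2][0] = min over k of (A[2][0] + B[0][0] = 9 + 7 = 16, A[2][1] + B[1][0] = 0 + -5 = -5, A[2][2] + B[2][0] = 2 + 9 = 11) = -5 (attained at k = 1)
  C[2][1] = min over k of (A[2][0] + B[0][1] = 9 + 5 = 14, A[2][1] + B[1][1] = 0 + 7 = 7, A[2][2] + B[2][1] = 2 + 10 = 12) = 7 (attained at k = 1)
  C[2][2] = min over k of (A[2][0] + B[0][2] = 9 + 10 = 19, A[2][1] + B[1][2] = 0 + 10 = 10, A[2][2] + B[2][2] = 2 + 9 = 11) = 10 (attained at k = 1)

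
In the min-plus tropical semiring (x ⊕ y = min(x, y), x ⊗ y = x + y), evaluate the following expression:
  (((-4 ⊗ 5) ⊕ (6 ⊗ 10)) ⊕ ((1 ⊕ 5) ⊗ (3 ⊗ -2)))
(((-4 ⊗ 5) ⊕ (6 ⊗ 10)) ⊕ ((1 ⊕ 5) ⊗ (3 ⊗ -2))) = 1

Expand innermost to outermost. Recall ⊕ takes the minimum of its arguments and ⊗ takes their sum. Working out the expression (((-4 ⊗ 5) ⊕ (6 ⊗ 10)) ⊕ ((1 ⊕ 5) ⊗ (3 ⊗ -2))) gives 1.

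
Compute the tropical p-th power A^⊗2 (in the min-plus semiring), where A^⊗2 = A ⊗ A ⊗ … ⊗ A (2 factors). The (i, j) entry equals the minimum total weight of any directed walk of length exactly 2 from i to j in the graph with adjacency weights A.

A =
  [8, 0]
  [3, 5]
A^⊗2 =
  [3, 5]
  [8, 3]

Each entry (A^⊗2)_ij equals the minimum over all length-2 walks i = v_0 → v_1 → … → v_2 = j of Σ_t A[v_t][v_{t+1}]. For example, for (i, j) = (0, 1) we minimise over 2 possible intermediate vertex sequences; the minimum is 5, attained along the walk 0 → 1 → 1.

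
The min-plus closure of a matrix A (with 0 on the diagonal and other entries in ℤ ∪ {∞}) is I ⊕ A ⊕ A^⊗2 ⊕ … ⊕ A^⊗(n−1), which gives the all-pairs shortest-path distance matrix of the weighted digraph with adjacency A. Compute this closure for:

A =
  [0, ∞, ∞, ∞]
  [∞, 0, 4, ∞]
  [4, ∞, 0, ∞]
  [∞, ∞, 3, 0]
Closure =
  [0, ∞, ∞, ∞]
  [8, 0, 4, ∞]
  [4, ∞, 0, ∞]
  [7, ∞, 3, 0]

This is the Floyd-Warshall all-pairs shortest-path computation. For each intermediate vertex k = 0, 1, …, 3, update dist[i][j] ← min(dist[i][j], dist[i][k] + dist[k][j]). The final matrix gives, for each (i, j), the minimum total weight of any directed path from i to j (possibly empty when i = j).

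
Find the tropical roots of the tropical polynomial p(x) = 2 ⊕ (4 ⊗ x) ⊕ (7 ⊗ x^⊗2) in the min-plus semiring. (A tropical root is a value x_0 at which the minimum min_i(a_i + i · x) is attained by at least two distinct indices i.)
Roots: {-3, -2}

Each tropical root is a break point of the lower envelope of the lines y = a_i + i · x (there are 3 lines, with slopes 0, 1, ..., 2). Only the lines that attain the minimum somewhere contribute to roots; other lines are dominated. Here the surviving (envelope) indices are i = 2, i = 1, i = 0.
Intersections between consecutive envelope lines give the roots: for adjacent envelope indices i < j the intersection is x = (a_i − a_j) / (j − i). Reading off the sorted break points: {-3, -2}.
Verification: at each break x_0, at least two indices attain the minimum of min_i(a_i + i · x_0).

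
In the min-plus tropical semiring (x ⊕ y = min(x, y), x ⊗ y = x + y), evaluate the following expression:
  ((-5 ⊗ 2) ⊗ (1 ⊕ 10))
((-5 ⊗ 2) ⊗ (1 ⊕ 10)) = -2

Expand innermost to outermost. Recall ⊕ takes the minimum of its arguments and ⊗ takes their sum. Working out the expression ((-5 ⊗ 2) ⊗ (1 ⊕ 10)) gives -2.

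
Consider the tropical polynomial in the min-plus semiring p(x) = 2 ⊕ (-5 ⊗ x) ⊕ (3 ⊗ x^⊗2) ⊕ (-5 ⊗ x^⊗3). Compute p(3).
p(3) = -2

A tropical monomial a ⊗ x^⊗i evaluates to a + i · x. Evaluating each term at x = 3:
  Term 0 contributes 2 + 0 · 3 = 2
  Term 1 contributes -5 + 1 · 3 = -2
  Term 2 contributes 3 + 2 · 3 = 9
  Term 3 contributes -5 + 3 · 3 = 4
p(3) = ⊕ of these = min[2, -2, 9, 4] = -2.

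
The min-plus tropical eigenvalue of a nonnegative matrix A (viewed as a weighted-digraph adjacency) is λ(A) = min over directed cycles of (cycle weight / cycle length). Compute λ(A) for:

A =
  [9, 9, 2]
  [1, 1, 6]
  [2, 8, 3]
λ(A) = 1

Enumerate directed cycles and compute their means (weight / length). Sample:
  cycle 0 → 0: weight = 9, length = 1, mean = 9/1 ≈ 9.000
  cycle 1 → 1: weight = 1, length = 1, mean = 1/1 ≈ 1.000
  cycle 2 → 2: weight = 3, length = 1, mean = 3/1 ≈ 3.000
  cycle 0 → 1 → 0: weight = 10, length = 2, mean = 10/2 ≈ 5.000
  cycle 0 → 2 → 0: weight = 4, length = 2, mean = 4/2 ≈ 2.000
  cycle 1 → 0 → 1: weight = 10, length = 2, mean = 10/2 ≈ 5.000
Minimum mean = 1.000, attained e.g. along the cycle 1 → 1 with weight 1 and length 1. So λ(A) = 1/1 = 1.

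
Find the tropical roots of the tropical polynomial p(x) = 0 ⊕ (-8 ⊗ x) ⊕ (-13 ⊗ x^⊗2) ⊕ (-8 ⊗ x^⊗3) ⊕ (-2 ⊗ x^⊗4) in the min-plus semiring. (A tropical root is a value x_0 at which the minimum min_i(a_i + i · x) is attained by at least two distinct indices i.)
Roots: {-6, -5, 5, 8}

Each tropical root is a break point of the lower envelope of the lines y = a_i + i · x (there are 5 lines, with slopes 0, 1, ..., 4). Only the lines that attain the minimum somewhere contribute to roots; other lines are dominated. Here the surviving (envelope) indices are i = 4, i = 3, i = 2, i = 1, i = 0.
Intersections between consecutive envelope lines give the roots: for adjacent envelope indices i < j the intersection is x = (a_i − a_j) / (j − i). Reading off the sorted break points: {-6, -5, 5, 8}.
Verification: at each break x_0, at least two indices attain the minimum of min_i(a_i + i · x_0).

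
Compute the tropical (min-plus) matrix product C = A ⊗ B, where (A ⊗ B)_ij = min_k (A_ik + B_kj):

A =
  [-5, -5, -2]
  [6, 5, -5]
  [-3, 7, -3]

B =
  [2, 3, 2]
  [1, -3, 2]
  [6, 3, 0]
A ⊗ B =
  [-4, -8, -3]
  [1, -2, -5]
  [-1, 0, -3]

Apply the min-plus product entry-by-entry:
  C[0][0] = min over k of (A[0][0] + B[0][0] = -5 + 2 = -3, A[0][1] + B[1][0] = -5 + 1 = -4, A[0][2] + B[2][0] = -2 + 6 = 4) = -4 (attained at k = 1)
  C[0][1] = min over k of (A[0][0] + B[0][1] = -5 + 3 = -2, A[0][1] + B[1][1] = -5 + -3 = -8, A[0][2] + B[2][1] = -2 + 3 = 1) = -8 (attained at k = 1)
  C[0][2] = min over k of (A[0][0] + B[0][2] = -5 + 2 = -3, A[0][1] + B[1][2] = -5 + 2 = -3, A[0][2] + B[2][2] = -2 + 0 = -2) = -3 (attained at k = 0)
  C[1][0] = min over k of (A[1][0] + B[0][0] = 6 + 2 = 8, A[1][1] + B[1][0] = 5 + 1 = 6, A[1][2] + B[2][0] = -5 + 6 = 1) = 1 (attained at k = 2)
  C[1][1] = min over k of (A[1][0] + B[0][1] = 6 + 3 = 9, A[1][1] + B[1][1] = 5 + -3 = 2, A[1][2] + B[2][1] = -5 + 3 = -2) = -2 (attained at k = 2)
  C[1][2] = min over k of (A[1][0] + B[0][2] = 6 + 2 = 8, A[1][1] + B[1][2] = 5 + 2 = 7, A[1][2] + B[2][2] = -5 + 0 = -5) = -5 (attained at k = 2)
  C[2][0] = min over k of (A[2][0] + B[0][0] = -3 + 2 = -1, A[2][1] + B[1][0] = 7 + 1 = 8, A[2][2] + B[2][0] = -3 + 6 = 3) = -1 (attained at k = 0)
  C[2][1] = min over k of (A[2][0] + B[0][1] = -3 + 3 = 0, A[2][1] + B[1][1] = 7 + -3 = 4, A[2][2] + B[2][1] = -3 + 3 = 0) = 0 (attained at k = 0)
  C[2][2] = min over k of (A[2][0] + B[0][2] = -3 + 2 = -1, A[2][1] + B[1][2] = 7 + 2 = 9, A[2][2] + B[2][2] = -3 + 0 = -3) = -3 (attained at k = 2)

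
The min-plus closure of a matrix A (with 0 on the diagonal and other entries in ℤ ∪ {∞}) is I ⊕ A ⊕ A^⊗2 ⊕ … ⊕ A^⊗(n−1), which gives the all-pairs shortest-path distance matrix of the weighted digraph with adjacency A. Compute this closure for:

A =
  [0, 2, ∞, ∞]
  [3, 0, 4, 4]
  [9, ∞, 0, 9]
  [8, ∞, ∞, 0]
Closure =
  [0, 2, 6, 6]
  [3, 0, 4, 4]
  [9, 11, 0, 9]
  [8, 10, 14, 0]

This is the Floyd-Warshall all-pairs shortest-path computation. For each intermediate vertex k = 0, 1, …, 3, update dist[i][j] ← min(dist[i][j], dist[i][k] + dist[k][j]). The final matrix gives, for each (i, j), the minimum total weight of any directed path from i to j (possibly empty when i = j).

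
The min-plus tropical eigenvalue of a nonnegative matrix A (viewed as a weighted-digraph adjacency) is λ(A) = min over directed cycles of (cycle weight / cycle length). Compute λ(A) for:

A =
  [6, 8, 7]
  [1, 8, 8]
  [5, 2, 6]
λ(A) = 10/3

Enumerate directed cycles and compute their means (weight / length). Sample:
  cycle 0 → 0: weight = 6, length = 1, mean = 6/1 ≈ 6.000
  cycle 1 → 1: weight = 8, length = 1, mean = 8/1 ≈ 8.000
  cycle 2 → 2: weight = 6, length = 1, mean = 6/1 ≈ 6.000
  cycle 0 → 1 → 0: weight = 9, length = 2, mean = 9/2 ≈ 4.500
  cycle 0 → 2 → 0: weight = 12, length = 2, mean = 12/2 ≈ 6.000
  cycle 1 → 0 → 1: weight = 9, length = 2, mean = 9/2 ≈ 4.500
Minimum mean = 3.333, attained e.g. along the cycle 0 → 2 → 1 → 0 with weight 10 and length 3. So λ(A) = 10/3 = 10/3.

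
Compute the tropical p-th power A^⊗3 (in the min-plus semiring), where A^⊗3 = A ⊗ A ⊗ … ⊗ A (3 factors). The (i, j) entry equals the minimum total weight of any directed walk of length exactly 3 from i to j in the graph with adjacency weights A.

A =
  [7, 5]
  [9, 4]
A^⊗3 =
  [18, 13]
  [17, 12]

Each entry (A^⊗3)_ij equals the minimum over all length-3 walks i = v_0 → v_1 → … → v_3 = j of Σ_t A[v_t][v_{t+1}]. For example, for (i, j) = (0, 1) we minimise over 4 possible intermediate vertex sequences; the minimum is 13, attained along the walk 0 → 1 → 1 → 1.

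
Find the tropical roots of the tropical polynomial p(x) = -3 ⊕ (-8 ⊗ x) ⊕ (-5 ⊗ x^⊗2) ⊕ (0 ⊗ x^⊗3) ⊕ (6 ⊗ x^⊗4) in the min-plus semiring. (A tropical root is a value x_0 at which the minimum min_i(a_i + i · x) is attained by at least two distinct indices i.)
Roots: {-6, -5, -3, 5}

Each tropical root is a break point of the lower envelope of the lines y = a_i + i · x (there are 5 lines, with slopes 0, 1, ..., 4). Only the lines that attain the minimum somewhere contribute to roots; other lines are dominated. Here the surviving (envelope) indices are i = 4, i = 3, i = 2, i = 1, i = 0.
Intersections between consecutive envelope lines give the roots: for adjacent envelope indices i < j the intersection is x = (a_i − a_j) / (j − i). Reading off the sorted break points: {-6, -5, -3, 5}.
Verification: at each break x_0, at least two indices attain the minimum of min_i(a_i + i · x_0).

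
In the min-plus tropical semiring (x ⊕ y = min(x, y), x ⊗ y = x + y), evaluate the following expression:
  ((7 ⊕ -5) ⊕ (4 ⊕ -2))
((7 ⊕ -5) ⊕ (4 ⊕ -2)) = -5

Expand innermost to outermost. Recall ⊕ takes the minimum of its arguments and ⊗ takes their sum. Working out the expression ((7 ⊕ -5) ⊕ (4 ⊕ -2)) gives -5.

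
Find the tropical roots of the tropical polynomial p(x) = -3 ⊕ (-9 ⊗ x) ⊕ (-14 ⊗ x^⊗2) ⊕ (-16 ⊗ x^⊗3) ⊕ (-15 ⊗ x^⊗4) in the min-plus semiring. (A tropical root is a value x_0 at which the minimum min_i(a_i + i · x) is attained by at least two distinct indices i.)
Roots: {-1, 2, 5, 6}

Each tropical root is a break point of the lower envelope of the lines y = a_i + i · x (there are 5 lines, with slopes 0, 1, ..., 4). Only the lines that attain the minimum somewhere contribute to roots; other lines are dominated. Here the surviving (envelope) indices are i = 4, i = 3, i = 2, i = 1, i = 0.
Intersections between consecutive envelope lines give the roots: for adjacent envelope indices i < j the intersection is x = (a_i − a_j) / (j − i). Reading off the sorted break points: {-1, 2, 5, 6}.
Verification: at each break x_0, at least two indices attain the minimum of min_i(a_i + i · x_0).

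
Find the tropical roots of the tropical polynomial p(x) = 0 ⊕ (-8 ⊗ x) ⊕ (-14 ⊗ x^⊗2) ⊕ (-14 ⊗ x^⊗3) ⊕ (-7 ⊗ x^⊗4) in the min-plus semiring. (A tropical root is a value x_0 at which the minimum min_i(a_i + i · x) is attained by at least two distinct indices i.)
Roots: {-7, 0, 6, 8}

Each tropical root is a break point of the lower envelope of the lines y = a_i + i · x (there are 5 lines, with slopes 0, 1, ..., 4). Only the lines that attain the minimum somewhere contribute to roots; other lines are dominated. Here the surviving (envelope) indices are i = 4, i = 3, i = 2, i = 1, i = 0.
Intersections between consecutive envelope lines give the roots: for adjacent envelope indices i < j the intersection is x = (a_i − a_j) / (j − i). Reading off the sorted break points: {-7, 0, 6, 8}.
Verification: at each break x_0, at least two indices attain the minimum of min_i(a_i + i · x_0).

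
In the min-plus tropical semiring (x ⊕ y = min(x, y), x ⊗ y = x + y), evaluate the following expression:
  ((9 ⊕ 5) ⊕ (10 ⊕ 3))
((9 ⊕ 5) ⊕ (10 ⊕ 3)) = 3

Expand innermost to outermost. Recall ⊕ takes the minimum of its arguments and ⊗ takes their sum. Working out the expression ((9 ⊕ 5) ⊕ (10 ⊕ 3)) gives 3.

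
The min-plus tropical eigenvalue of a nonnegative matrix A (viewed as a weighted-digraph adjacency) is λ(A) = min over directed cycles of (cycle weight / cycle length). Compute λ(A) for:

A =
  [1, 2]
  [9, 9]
λ(A) = 1

Enumerate directed cycles and compute their means (weight / length). Sample:
  cycle 0 → 0: weight = 1, length = 1, mean = 1/1 ≈ 1.000
  cycle 1 → 1: weight = 9, length = 1, mean = 9/1 ≈ 9.000
  cycle 0 → 1 → 0: weight = 11, length = 2, mean = 11/2 ≈ 5.500
  cycle 1 → 0 → 1: weight = 11, length = 2, mean = 11/2 ≈ 5.500
Minimum mean = 1.000, attained e.g. along the cycle 0 → 0 with weight 1 and length 1. So λ(A) = 1/1 = 1.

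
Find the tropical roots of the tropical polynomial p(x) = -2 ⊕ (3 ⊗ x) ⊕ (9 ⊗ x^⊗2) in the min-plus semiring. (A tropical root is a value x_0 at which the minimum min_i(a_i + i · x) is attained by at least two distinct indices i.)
Roots: {-6, -5}

Each tropical root is a break point of the lower envelope of the lines y = a_i + i · x (there are 3 lines, with slopes 0, 1, ..., 2). Only the lines that attain the minimum somewhere contribute to roots; other lines are dominated. Here the surviving (envelope) indices are i = 2, i = 1, i = 0.
Intersections between consecutive envelope lines give the roots: for adjacent envelope indices i < j the intersection is x = (a_i − a_j) / (j − i). Reading off the sorted break points: {-6, -5}.
Verification: at each break x_0, at least two indices attain the minimum of min_i(a_i + i · x_0).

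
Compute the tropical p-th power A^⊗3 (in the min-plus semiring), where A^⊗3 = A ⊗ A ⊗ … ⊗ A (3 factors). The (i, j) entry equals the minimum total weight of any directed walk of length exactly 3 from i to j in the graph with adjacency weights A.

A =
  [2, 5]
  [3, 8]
A^⊗3 =
  [6, 9]
  [7, 10]

Each entry (A^⊗3)_ij equals the minimum over all length-3 walks i = v_0 → v_1 → … → v_3 = j of Σ_t A[v_t][v_{t+1}]. For example, for (i, j) = (0, 1) we minimise over 4 possible intermediate vertex sequences; the minimum is 9, attained along the walk 0 → 0 → 0 → 1.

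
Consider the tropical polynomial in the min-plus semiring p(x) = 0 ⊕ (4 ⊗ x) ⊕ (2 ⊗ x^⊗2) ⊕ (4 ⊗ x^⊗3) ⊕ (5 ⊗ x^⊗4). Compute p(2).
p(2) = 0

A tropical monomial a ⊗ x^⊗i evaluates to a + i · x. Evaluating each term at x = 2:
  Term 0 contributes 0 + 0 · 2 = 0
  Term 1 contributes 4 + 1 · 2 = 6
  Term 2 contributes 2 + 2 · 2 = 6
  Term 3 contributes 4 + 3 · 2 = 10
  Term 4 contributes 5 + 4 · 2 = 13
p(2) = ⊕ of these = min[0, 6, 6, 10, 13] = 0.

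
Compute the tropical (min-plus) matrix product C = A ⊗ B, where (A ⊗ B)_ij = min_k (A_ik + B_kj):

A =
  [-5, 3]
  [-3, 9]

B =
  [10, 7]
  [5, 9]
A ⊗ B =
  [5, 2]
  [7, 4]

Apply the min-plus product entry-by-entry:
  C[0][0] = min over k of (A[0][0] + B[0][0] = -5 + 10 = 5, A[0][1] + B[1][0] = 3 + 5 = 8) = 5 (attained at k = 0)
  C[0][1] = min over k of (A[0][0] + B[0][1] = -5 + 7 = 2, A[0][1] + B[1][1] = 3 + 9 = 12) = 2 (attained at k = 0)
  C[1][0] = min over k of (A[1][0] + B[0][0] = -3 + 10 = 7, A[1][1] + B[1][0] = 9 + 5 = 14) = 7 (attained at k = 0)
  C[1][1] = min over k of (A[1][0] + B[0][1] = -3 + 7 = 4, A[1][1] + B[1][1] = 9 + 9 = 18) = 4 (attained at k = 0)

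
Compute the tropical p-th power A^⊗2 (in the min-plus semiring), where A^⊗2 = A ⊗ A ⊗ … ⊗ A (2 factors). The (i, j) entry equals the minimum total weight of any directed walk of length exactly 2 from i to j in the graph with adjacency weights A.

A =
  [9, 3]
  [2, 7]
A^⊗2 =
  [5, 10]
  [9, 5]

Each entry (A^⊗2)_ij equals the minimum over all length-2 walks i = v_0 → v_1 → … → v_2 = j of Σ_t A[v_t][v_{t+1}]. For example, for (i, j) = (0, 1) we minimise over 2 possible intermediate vertex sequences; the minimum is 10, attained along the walk 0 → 1 → 1.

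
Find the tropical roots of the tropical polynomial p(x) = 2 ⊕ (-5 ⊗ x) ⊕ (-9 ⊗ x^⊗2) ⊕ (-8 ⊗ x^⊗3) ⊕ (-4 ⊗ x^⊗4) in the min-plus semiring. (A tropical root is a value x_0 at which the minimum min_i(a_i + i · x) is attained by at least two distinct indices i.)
Roots: {-4, -1, 4, 7}

Each tropical root is a break point of the lower envelope of the lines y = a_i + i · x (there are 5 lines, with slopes 0, 1, ..., 4). Only the lines that attain the minimum somewhere contribute to roots; other lines are dominated. Here the surviving (envelope) indices are i = 4, i = 3, i = 2, i = 1, i = 0.
Intersections between consecutive envelope lines give the roots: for adjacent envelope indices i < j the intersection is x = (a_i − a_j) / (j − i). Reading off the sorted break points: {-4, -1, 4, 7}.
Verification: at each break x_0, at least two indices attain the minimum of min_i(a_i + i · x_0).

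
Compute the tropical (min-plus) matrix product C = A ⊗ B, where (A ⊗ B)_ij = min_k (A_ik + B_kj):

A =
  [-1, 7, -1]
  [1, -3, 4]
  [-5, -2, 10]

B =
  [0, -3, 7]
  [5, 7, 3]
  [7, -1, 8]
A ⊗ B =
  [-1, -4, 6]
  [1, -2, 0]
  [-5, -8, 1]

Apply the min-plus product entry-by-entry:
  C[0][0] = min over k of (A[0][0] + B[0][0] = -1 + 0 = -1, A[0][1] + B[1][0] = 7 + 5 = 12, A[0][2] + B[2][0] = -1 + 7 = 6) = -1 (attained at k = 0)
  C[0][1] = min over k of (A[0][0] + B[0][1] = -1 + -3 = -4, A[0][1] + B[1][1] = 7 + 7 = 14, A[0][2] + B[2][1] = -1 + -1 = -2) = -4 (attained at k = 0)
  C[0][2] = min over k of (A[0][0] + B[0][2] = -1 + 7 = 6, A[0][1] + B[1][2] = 7 + 3 = 10, A[0][2] + B[2][2] = -1 + 8 = 7) = 6 (attained at k = 0)
  C[1][0] = min over k of (A[1][0] + B[0][0] = 1 + 0 = 1, A[1][1] + B[1][0] = -3 + 5 = 2, A[1][2] + B[2][0] = 4 + 7 = 11) = 1 (attained at k = 0)
  C[1][1] = min over k of (A[1][0] + B[0][1] = 1 + -3 = -2, A[1][1] + B[1][1] = -3 + 7 = 4, A[1][2] + B[2][1] = 4 + -1 = 3) = -2 (attained at k = 0)
  C[1][2] = min over k of (A[1][0] + B[0][2] = 1 + 7 = 8, A[1][1] + B[1][2] = -3 + 3 = 0, A[1][2] + B[2][2] = 4 + 8 = 12) = 0 (attained at k = 1)
  C[2][0] = min over k of (A[2][0] + B[0][0] = -5 + 0 = -5, A[2][1] + B[1][0] = -2 + 5 = 3, A[2][2] + B[2][0] = 10 + 7 = 17) = -5 (attained at k = 0)
  C[2][1] = min over k of (A[2][0] + B[0][1] = -5 + -3 = -8, A[2][1] + B[1][1] = -2 + 7 = 5, A[2][2] + B[2][1] = 10 + -1 = 9) = -8 (attained at k = 0)
  C[2][2] = min over k of (A[2][0] + B[0][2] = -5 + 7 = 2, A[2][1] + B[1][2] = -2 + 3 = 1, A[2][2] + B[2][2] = 10 + 8 = 18) = 1 (attained at k = 1)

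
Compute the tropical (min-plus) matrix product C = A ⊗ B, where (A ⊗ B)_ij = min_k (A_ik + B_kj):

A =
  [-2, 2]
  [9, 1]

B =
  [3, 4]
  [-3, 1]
A ⊗ B =
  [-1, 2]
  [-2, 2]

Apply the min-plus product entry-by-entry:
  C[0][0] = min over k of (A[0][0] + B[0][0] = -2 + 3 = 1, A[0][1] + B[1][0] = 2 + -3 = -1) = -1 (attained at k = 1)
  C[0][1] = min over k of (A[0][0] + B[0][1] = -2 + 4 = 2, A[0][1] + B[1][1] = 2 + 1 = 3) = 2 (attained at k = 0)
  C[1][0] = min over k of (A[1][0] + B[0][0] = 9 + 3 = 12, A[1][1] + B[1][0] = 1 + -3 = -2) = -2 (attained at k = 1)
  C[1][1] = min over k of (A[1][0] + B[0][1] = 9 + 4 = 13, A[1][1] + B[1][1] = 1 + 1 = 2) = 2 (attained at k = 1)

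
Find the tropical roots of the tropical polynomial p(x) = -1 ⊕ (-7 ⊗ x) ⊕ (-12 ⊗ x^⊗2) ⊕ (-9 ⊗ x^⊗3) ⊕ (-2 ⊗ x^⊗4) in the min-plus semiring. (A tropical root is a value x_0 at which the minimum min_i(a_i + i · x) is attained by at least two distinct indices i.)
Roots: {-7, -3, 5, 6}

Each tropical root is a break point of the lower envelope of the lines y = a_i + i · x (there are 5 lines, with slopes 0, 1, ..., 4). Only the lines that attain the minimum somewhere contribute to roots; other lines are dominated. Here the surviving (envelope) indices are i = 4, i = 3, i = 2, i = 1, i = 0.
Intersections between consecutive envelope lines give the roots: for adjacent envelope indices i < j the intersection is x = (a_i − a_j) / (j − i). Reading off the sorted break points: {-7, -3, 5, 6}.
Verification: at each break x_0, at least two indices attain the minimum of min_i(a_i + i · x_0).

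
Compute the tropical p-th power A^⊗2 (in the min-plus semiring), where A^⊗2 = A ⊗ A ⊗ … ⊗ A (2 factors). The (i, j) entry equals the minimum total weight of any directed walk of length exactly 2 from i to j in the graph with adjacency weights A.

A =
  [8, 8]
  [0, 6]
A^⊗2 =
  [8, 14]
  [6, 8]

Each entry (A^⊗2)_ij equals the minimum over all length-2 walks i = v_0 → v_1 → … → v_2 = j of Σ_t A[v_t][v_{t+1}]. For example, for (i, j) = (0, 1) we minimise over 2 possible intermediate vertex sequences; the minimum is 14, attained along the walk 0 → 1 → 1.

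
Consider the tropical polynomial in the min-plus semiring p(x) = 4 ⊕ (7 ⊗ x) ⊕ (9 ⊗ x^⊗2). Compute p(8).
p(8) = 4

A tropical monomial a ⊗ x^⊗i evaluates to a + i · x. Evaluating each term at x = 8:
  Term 0 contributes 4 + 0 · 8 = 4
  Term 1 contributes 7 + 1 · 8 = 15
  Term 2 contributes 9 + 2 · 8 = 25
p(8) = ⊕ of these = min[4, 15, 25] = 4.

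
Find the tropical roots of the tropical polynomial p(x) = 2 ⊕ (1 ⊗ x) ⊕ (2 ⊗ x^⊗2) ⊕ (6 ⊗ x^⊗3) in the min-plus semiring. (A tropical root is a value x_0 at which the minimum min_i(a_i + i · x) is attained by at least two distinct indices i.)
Roots: {-4, -1, 1}

Each tropical root is a break point of the lower envelope of the lines y = a_i + i · x (there are 4 lines, with slopes 0, 1, ..., 3). Only the lines that attain the minimum somewhere contribute to roots; other lines are dominated. Here the surviving (envelope) indices are i = 3, i = 2, i = 1, i = 0.
Intersections between consecutive envelope lines give the roots: for adjacent envelope indices i < j the intersection is x = (a_i − a_j) / (j − i). Reading off the sorted break points: {-4, -1, 1}.
Verification: at each break x_0, at least two indices attain the minimum of min_i(a_i + i · x_0).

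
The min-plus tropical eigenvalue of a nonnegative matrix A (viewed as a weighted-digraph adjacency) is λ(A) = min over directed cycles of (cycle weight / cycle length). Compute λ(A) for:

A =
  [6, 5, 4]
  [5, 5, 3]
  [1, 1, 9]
λ(A) = 2

Enumerate directed cycles and compute their means (weight / length). Sample:
  cycle 0 → 0: weight = 6, length = 1, mean = 6/1 ≈ 6.000
  cycle 1 → 1: weight = 5, length = 1, mean = 5/1 ≈ 5.000
  cycle 2 → 2: weight = 9, length = 1, mean = 9/1 ≈ 9.000
  cycle 0 → 1 → 0: weight = 10, length = 2, mean = 10/2 ≈ 5.000
  cycle 0 → 2 → 0: weight = 5, length = 2, mean = 5/2 ≈ 2.500
  cycle 1 → 0 → 1: weight = 10, length = 2, mean = 10/2 ≈ 5.000
Minimum mean = 2.000, attained e.g. along the cycle 1 → 2 → 1 with weight 4 and length 2. So λ(A) = 4/2 = 2.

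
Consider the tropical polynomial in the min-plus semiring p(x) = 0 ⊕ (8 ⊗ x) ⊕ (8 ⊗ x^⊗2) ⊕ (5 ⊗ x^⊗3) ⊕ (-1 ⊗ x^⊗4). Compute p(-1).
p(-1) = -5

A tropical monomial a ⊗ x^⊗i evaluates to a + i · x. Evaluating each term at x = -1:
  Term 0 contributes 0 + 0 · -1 = 0
  Term 1 contributes 8 + 1 · -1 = 7
  Term 2 contributes 8 + 2 · -1 = 6
  Term 3 contributes 5 + 3 · -1 = 2
  Term 4 contributes -1 + 4 · -1 = -5
p(-1) = ⊕ of these = min[0, 7, 6, 2, -5] = -5.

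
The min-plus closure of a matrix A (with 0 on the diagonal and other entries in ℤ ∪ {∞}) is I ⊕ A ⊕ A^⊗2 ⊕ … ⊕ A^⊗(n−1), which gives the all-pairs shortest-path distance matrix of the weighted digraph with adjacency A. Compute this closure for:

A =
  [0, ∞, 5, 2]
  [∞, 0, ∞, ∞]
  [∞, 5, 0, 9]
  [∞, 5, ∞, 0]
Closure =
  [0, 7, 5, 2]
  [∞, 0, ∞, ∞]
  [∞, 5, 0, 9]
  [∞, 5, ∞, 0]

This is the Floyd-Warshall all-pairs shortest-path computation. For each intermediate vertex k = 0, 1, …, 3, update dist[i][j] ← min(dist[i][j], dist[i][k] + dist[k][j]). The final matrix gives, for each (i, j), the minimum total weight of any directed path from i to j (possibly empty when i = j).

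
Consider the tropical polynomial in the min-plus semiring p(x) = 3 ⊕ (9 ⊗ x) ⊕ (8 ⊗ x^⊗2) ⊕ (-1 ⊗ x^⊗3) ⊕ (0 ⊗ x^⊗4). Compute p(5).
p(5) = 3

A tropical monomial a ⊗ x^⊗i evaluates to a + i · x. Evaluating each term at x = 5:
  Term 0 contributes 3 + 0 · 5 = 3
  Term 1 contributes 9 + 1 · 5 = 14
  Term 2 contributes 8 + 2 · 5 = 18
  Term 3 contributes -1 + 3 · 5 = 14
  Term 4 contributes 0 + 4 · 5 = 20
p(5) = ⊕ of these = min[3, 14, 18, 14, 20] = 3.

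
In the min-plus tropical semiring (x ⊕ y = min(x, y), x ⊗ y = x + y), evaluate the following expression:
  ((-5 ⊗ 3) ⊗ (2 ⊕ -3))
((-5 ⊗ 3) ⊗ (2 ⊕ -3)) = -5

Expand innermost to outermost. Recall ⊕ takes the minimum of its arguments and ⊗ takes their sum. Working out the expression ((-5 ⊗ 3) ⊗ (2 ⊕ -3)) gives -5.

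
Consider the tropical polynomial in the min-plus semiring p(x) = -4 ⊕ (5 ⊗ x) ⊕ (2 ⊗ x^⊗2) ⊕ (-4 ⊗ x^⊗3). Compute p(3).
p(3) = -4

A tropical monomial a ⊗ x^⊗i evaluates to a + i · x. Evaluating each term at x = 3:
  Term 0 contributes -4 + 0 · 3 = -4
  Term 1 contributes 5 + 1 · 3 = 8
  Term 2 contributes 2 + 2 · 3 = 8
  Term 3 contributes -4 + 3 · 3 = 5
p(3) = ⊕ of these = min[-4, 8, 8, 5] = -4.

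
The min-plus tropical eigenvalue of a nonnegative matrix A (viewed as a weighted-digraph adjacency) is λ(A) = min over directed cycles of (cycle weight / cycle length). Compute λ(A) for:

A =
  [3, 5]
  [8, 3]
λ(A) = 3

Enumerate directed cycles and compute their means (weight / length). Sample:
  cycle 0 → 0: weight = 3, length = 1, mean = 3/1 ≈ 3.000
  cycle 1 → 1: weight = 3, length = 1, mean = 3/1 ≈ 3.000
  cycle 0 → 1 → 0: weight = 13, length = 2, mean = 13/2 ≈ 6.500
  cycle 1 → 0 → 1: weight = 13, length = 2, mean = 13/2 ≈ 6.500
Minimum mean = 3.000, attained e.g. along the cycle 0 → 0 with weight 3 and length 1. So λ(A) = 3/1 = 3.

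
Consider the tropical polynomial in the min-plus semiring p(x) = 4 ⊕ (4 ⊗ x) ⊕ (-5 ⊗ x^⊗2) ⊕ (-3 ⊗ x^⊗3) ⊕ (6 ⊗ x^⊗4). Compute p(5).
p(5) = 4

A tropical monomial a ⊗ x^⊗i evaluates to a + i · x. Evaluating each term at x = 5:
  Term 0 contributes 4 + 0 · 5 = 4
  Term 1 contributes 4 + 1 · 5 = 9
  Term 2 contributes -5 + 2 · 5 = 5
  Term 3 contributes -3 + 3 · 5 = 12
  Term 4 contributes 6 + 4 · 5 = 26
p(5) = ⊕ of these = min[4, 9, 5, 12, 26] = 4.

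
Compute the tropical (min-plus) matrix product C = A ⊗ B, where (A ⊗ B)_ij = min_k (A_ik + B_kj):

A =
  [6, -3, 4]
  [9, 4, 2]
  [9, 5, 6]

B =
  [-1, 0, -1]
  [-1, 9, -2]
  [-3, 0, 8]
A ⊗ B =
  [-4, 4, -5]
  [-1, 2, 2]
  [3, 6, 3]

Apply the min-plus product entry-by-entry:
  C[0][0] = min over k of (A[0][0] + B[0][0] = 6 + -1 = 5, A[0][1] + B[1][0] = -3 + -1 = -4, A[0][2] + B[2][0] = 4 + -3 = 1) = -4 (attained at k = 1)
  C[0][1] = min over k of (A[0][0] + B[0][1] = 6 + 0 = 6, A[0][1] + B[1][1] = -3 + 9 = 6, A[0][2] + B[2][1] = 4 + 0 = 4) = 4 (attained at k = 2)
  C[0][2] = min over k of (A[0][0] + B[0][2] = 6 + -1 = 5, A[0][1] + B[1][2] = -3 + -2 = -5, A[0][2] + B[2][2] = 4 + 8 = 12) = -5 (attained at k = 1)
  C[1][0] = min over k of (A[1][0] + B[0][0] = 9 + -1 = 8, A[1][1] + B[1][0] = 4 + -1 = 3, A[1][2] + B[2][0] = 2 + -3 = -1) = -1 (attained at k = 2)
  C[1][1] = min over k of (A[1][0] + B[0][1] = 9 + 0 = 9, A[1][1] + B[1][1] = 4 + 9 = 13, A[1][2] + B[2][1] = 2 + 0 = 2) = 2 (attained at k = 2)
  C[1][2] = min over k of (A[1][0] + B[0][2] = 9 + -1 = 8, A[1][1] + B[1][2] = 4 + -2 = 2, A[1][2] + B[2][2] = 2 + 8 = 10) = 2 (attained at k = 1)
  C[2][0] = min over k of (A[2][0] + B[0][0] = 9 + -1 = 8, A[2][1] + B[1][0] = 5 + -1 = 4, A[2][2] + B[2][0] = 6 + -3 = 3) = 3 (attained at k = 2)
  C[2][1] = min over k of (A[2][0] + B[0][1] = 9 + 0 = 9, A[2][1] + B[1][1] = 5 + 9 = 14, A[2][2] + B[2][1] = 6 + 0 = 6) = 6 (attained at k = 2)
  C[2][2] = min over k of (A[2][0] + B[0][2] = 9 + -1 = 8, A[2][1] + B[1][2] = 5 + -2 = 3, A[2][2] + B[2][2] = 6 + 8 = 14) = 3 (attained at k = 1)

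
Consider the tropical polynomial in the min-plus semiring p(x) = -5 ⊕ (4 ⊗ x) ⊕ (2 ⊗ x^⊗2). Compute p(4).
p(4) = -5

A tropical monomial a ⊗ x^⊗i evaluates to a + i · x. Evaluating each term at x = 4:
  Term 0 contributes -5 + 0 · 4 = -5
  Term 1 contributes 4 + 1 · 4 = 8
  Term 2 contributes 2 + 2 · 4 = 10
p(4) = ⊕ of these = min[-5, 8, 10] = -5.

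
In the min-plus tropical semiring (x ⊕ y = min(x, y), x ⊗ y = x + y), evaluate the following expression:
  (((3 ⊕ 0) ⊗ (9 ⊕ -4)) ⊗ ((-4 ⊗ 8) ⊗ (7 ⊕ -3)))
(((3 ⊕ 0) ⊗ (9 ⊕ -4)) ⊗ ((-4 ⊗ 8) ⊗ (7 ⊕ -3))) = -3

Expand innermost to outermost. Recall ⊕ takes the minimum of its arguments and ⊗ takes their sum. Working out the expression (((3 ⊕ 0) ⊗ (9 ⊕ -4)) ⊗ ((-4 ⊗ 8) ⊗ (7 ⊕ -3))) gives -3.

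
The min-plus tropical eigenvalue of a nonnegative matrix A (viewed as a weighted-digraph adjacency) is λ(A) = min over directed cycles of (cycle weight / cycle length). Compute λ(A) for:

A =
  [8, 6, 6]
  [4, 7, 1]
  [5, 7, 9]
λ(A) = 4

Enumerate directed cycles and compute their means (weight / length). Sample:
  cycle 0 → 0: weight = 8, length = 1, mean = 8/1 ≈ 8.000
  cycle 1 → 1: weight = 7, length = 1, mean = 7/1 ≈ 7.000
  cycle 2 → 2: weight = 9, length = 1, mean = 9/1 ≈ 9.000
  cycle 0 → 1 → 0: weight = 10, length = 2, mean = 10/2 ≈ 5.000
  cycle 0 → 2 → 0: weight = 11, length = 2, mean = 11/2 ≈ 5.500
  cycle 1 → 0 → 1: weight = 10, length = 2, mean = 10/2 ≈ 5.000
Minimum mean = 4.000, attained e.g. along the cycle 1 → 2 → 1 with weight 8 and length 2. So λ(A) = 8/2 = 4.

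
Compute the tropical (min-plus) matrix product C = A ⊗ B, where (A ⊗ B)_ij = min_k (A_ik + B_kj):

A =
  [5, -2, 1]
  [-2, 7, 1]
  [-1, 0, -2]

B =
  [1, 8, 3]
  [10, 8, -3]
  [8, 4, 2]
A ⊗ B =
  [6, 5, -5]
  [-1, 5, 1]
  [0, 2, -3]

Apply the min-plus product entry-by-entry:
  C[0][0] = min over k of (A[0][0] + B[0][0] = 5 + 1 = 6, A[0][1] + B[1][0] = -2 + 10 = 8, A[0][2] + B[2][0] = 1 + 8 = 9) = 6 (attained at k = 0)
  C[0][1] = min over k of (A[0][0] + B[0][1] = 5 + 8 = 13, A[0][1] + B[1][1] = -2 + 8 = 6, A[0][2] + B[2][1] = 1 + 4 = 5) = 5 (attained at k = 2)
  C[0][2] = min over k of (A[0][0] + B[0][2] = 5 + 3 = 8, A[0][1] + B[1][2] = -2 + -3 = -5, A[0][2] + B[2][2] = 1 + 2 = 3) = -5 (attained at k = 1)
  C[1][0] = min over k of (A[1][0] + B[0][0] = -2 + 1 = -1, A[1][1] + B[1][0] = 7 + 10 = 17, A[1][2] + B[2][0] = 1 + 8 = 9) = -1 (attained at k = 0)
  C[1][1] = min over k of (A[1][0] + B[0][1] = -2 + 8 = 6, A[1][1] + B[1][1] = 7 + 8 = 15, A[1][2] + B[2][1] = 1 + 4 = 5) = 5 (attained at k = 2)
  C[1][2] = min over k of (A[1][0] + B[0][2] = -2 + 3 = 1, A[1][1] + B[1][2] = 7 + -3 = 4, A[1][2] + B[2][2] = 1 + 2 = 3) = 1 (attained at k = 0)
  C[2][0] = min over k of (A[2][0] + B[0][0] = -1 + 1 = 0, A[2][1] + B[1][0] = 0 + 10 = 10, A[2][2] + B[2][0] = -2 + 8 = 6) = 0 (attained at k = 0)
  C[2][1] = min over k of (A[2][0] + B[0][1] = -1 + 8 = 7, A[2][1] + B[1][1] = 0 + 8 = 8, A[2][2] + B[2][1] = -2 + 4 = 2) = 2 (attained at k = 2)
  C[2][2] = min over k of (A[2][0] + B[0][2] = -1 + 3 = 2, A[2][1] + B[1][2] = 0 + -3 = -3, A[2][2] + B[2][2] = -2 + 2 = 0) = -3 (attained at k = 1)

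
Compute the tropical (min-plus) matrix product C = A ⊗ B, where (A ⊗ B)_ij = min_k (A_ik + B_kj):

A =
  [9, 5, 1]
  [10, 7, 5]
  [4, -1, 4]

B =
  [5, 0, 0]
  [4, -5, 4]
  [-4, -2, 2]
A ⊗ B =
  [-3, -1, 3]
  [1, 2, 7]
  [0, -6, 3]

Apply the min-plus product entry-by-entry:
  C[0][0] = min over k of (A[0][0] + B[0][0] = 9 + 5 = 14, A[0][1] + B[1][0] = 5 + 4 = 9, A[0][2] + B[2][0] = 1 + -4 = -3) = -3 (attained at k = 2)
  C[0][1] = min over k of (A[0][0] + B[0][1] = 9 + 0 = 9, A[0][1] + B[1][1] = 5 + -5 = 0, A[0][2] + B[2][1] = 1 + -2 = -1) = -1 (attained at k = 2)
  C[0][2] = min over k of (A[0][0] + B[0][2] = 9 + 0 = 9, A[0][1] + B[1][2] = 5 + 4 = 9, A[0][2] + B[2][2] = 1 + 2 = 3) = 3 (attained at k = 2)
  C[1][0] = min over k of (A[1][0] + B[0][0] = 10 + 5 = 15, A[1][1] + B[1][0] = 7 + 4 = 11, A[1][2] + B[2][0] = 5 + -4 = 1) = 1 (attained at k = 2)
  C[1][1] = min over k of (A[1][0] + B[0][1] = 10 + 0 = 10, A[1][1] + B[1][1] = 7 + -5 = 2, A[1][2] + B[2][1] = 5 + -2 = 3) = 2 (attained at k = 1)
  C[1][2] = min over k of (A[1][0] + B[0][2] = 10 + 0 = 10, A[1][1] + B[1][2] = 7 + 4 = 11, A[1][2] + B[2][2] = 5 + 2 = 7) = 7 (attained at k = 2)
  C[2][0] = min over k of (A[2][0] + B[0][0] = 4 + 5 = 9, A[2][1] + B[1][0] = -1 + 4 = 3, A[2][2] + B[2][0] = 4 + -4 = 0) = 0 (attained at k = 2)
  C[2][1] = min over k of (A[2][0] + B[0][1] = 4 + 0 = 4, A[2][1] + B[1][1] = -1 + -5 = -6, A[2][2] + B[2][1] = 4 + -2 = 2) = -6 (attained at k = 1)
  C[2][2] = min over k of (A[2][0] + B[0][2] = 4 + 0 = 4, A[2][1] + B[1][2] = -1 + 4 = 3, A[2][2] + B[2][2] = 4 + 2 = 6) = 3 (attained at k = 1)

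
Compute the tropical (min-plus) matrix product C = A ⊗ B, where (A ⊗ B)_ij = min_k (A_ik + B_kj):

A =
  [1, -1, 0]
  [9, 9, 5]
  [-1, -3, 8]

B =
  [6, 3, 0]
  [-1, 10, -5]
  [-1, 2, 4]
A ⊗ B =
  [-2, 2, -6]
  [4, 7, 4]
  [-4, 2, -8]

Apply the min-plus product entry-by-entry:
  C[0][0] = min over k of (A[0][0] + B[0][0] = 1 + 6 = 7, A[0][1] + B[1][0] = -1 + -1 = -2, A[0][2] + B[2][0] = 0 + -1 = -1) = -2 (attained at k = 1)
  C[0][1] = min over k of (A[0][0] + B[0][1] = 1 + 3 = 4, A[0][1] + B[1][1] = -1 + 10 = 9, A[0][2] + B[2][1] = 0 + 2 = 2) = 2 (attained at k = 2)
  C[0][2] = min over k of (A[0][0] + B[0][2] = 1 + 0 = 1, A[0][1] + B[1][2] = -1 + -5 = -6, A[0][2] + B[2][2] = 0 + 4 = 4) = -6 (attained at k = 1)
  C[1][0] = min over k of (A[1][0] + B[0][0] = 9 + 6 = 15, A[1][1] + B[1][0] = 9 + -1 = 8, A[1][2] + B[2][0] = 5 + -1 = 4) = 4 (attained at k = 2)
  C[1][1] = min over k of (A[1][0] + B[0][1] = 9 + 3 = 12, A[1][1] + B[1][1] = 9 + 10 = 19, A[1][2] + B[2][1] = 5 + 2 = 7) = 7 (attained at k = 2)
  C[1][2] = min over k of (A[1][0] + B[0][2] = 9 + 0 = 9, A[1][1] + B[1][2] = 9 + -5 = 4, A[1][2] + B[2][2] = 5 + 4 = 9) = 4 (attained at k = 1)
  C[2][0] = min over k of (A[2][0] + B[0][0] = -1 + 6 = 5, A[2][1] + B[1][0] = -3 + -1 = -4, A[2][2] + B[2][0] = 8 + -1 = 7) = -4 (attained at k = 1)
  C[2][1] = min over k of (A[2][0] + B[0][1] = -1 + 3 = 2, A[2][1] + B[1][1] = -3 + 10 = 7, A[2][2] + B[2][1] = 8 + 2 = 10) = 2 (attained at k = 0)
  C[2][2] = min over k of (A[2][0] + B[0][2] = -1 + 0 = -1, A[2][1] + B[1][2] = -3 + -5 = -8, A[2][2] + B[2][2] = 8 + 4 = 12) = -8 (attained at k = 1)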